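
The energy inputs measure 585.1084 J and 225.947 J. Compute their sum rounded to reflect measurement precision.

811.055 J

585.1084 J + 225.947 J = 811.0554 J.
Addition/subtraction keeps the fewest decimal places: 585.1084 → 4 decimal places, 225.947 → 3 decimal places; limit is 3.
Rounded to 3 decimal places: 811.055 J.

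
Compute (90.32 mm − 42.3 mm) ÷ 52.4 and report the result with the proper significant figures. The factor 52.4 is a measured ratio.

90.32 mm − 42.3 mm = 48.02 mm; the difference is limited to 1 decimal place (3 s.f.).
Carrying full precision, 48.02 ÷ 52.4 = 0.91641221374… mm; 52.4 has 3 s.f., so the result keeps min(3, 3) = 3 s.f.
Rounded to 3 significant figures: 0.916 mm.

0.916 mm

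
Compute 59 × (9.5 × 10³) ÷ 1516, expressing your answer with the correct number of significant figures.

59 × (9.5 × 10³) ÷ 1516 = 369.722955145…
Multiplication/division keeps the fewest significant figures: 59 → 2 s.f., 9.5 × 10³ → 2 s.f., 1516 → 4 s.f.; limit is 2.
Rounded to 2 significant figures: 3.7 × 10².

3.7 × 10²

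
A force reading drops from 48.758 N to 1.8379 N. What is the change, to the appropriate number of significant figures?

46.920 N

48.758 N − 1.8379 N = 46.9201 N.
Addition/subtraction keeps the fewest decimal places: 48.758 → 3 decimal places, 1.8379 → 4 decimal places; limit is 3.
Rounded to 3 decimal places: 46.920 N.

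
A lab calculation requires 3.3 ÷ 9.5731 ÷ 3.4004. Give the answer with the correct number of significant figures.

3.3 ÷ 9.5731 ÷ 3.4004 = 0.101375109617…
Multiplication/division keeps the fewest significant figures: 3.3 → 2 s.f., 9.5731 → 5 s.f., 3.4004 → 5 s.f.; limit is 2.
Rounded to 2 significant figures: 1.0 × 10^-1.

1.0 × 10^-1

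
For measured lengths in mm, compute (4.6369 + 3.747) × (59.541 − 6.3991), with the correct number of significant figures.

445.5 mm²

4.6369 + 3.747 = 8.3839, limited to 3 d.p. → 4 s.f.; 59.541 − 6.3991 = 53.1419, limited to 3 d.p. → 5 s.f.
Carrying full precision, 8.3839 × 53.1419 = 445.53637541; keep min(4, 5) = 4 s.f.
Rounded to 4 significant figures: 445.5 mm².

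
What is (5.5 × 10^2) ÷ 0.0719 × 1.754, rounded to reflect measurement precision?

(5.5 × 10^2) ÷ 0.0719 × 1.754 = 13417.2461752…
Multiplication/division keeps the fewest significant figures: 5.5 × 10^2 → 2 s.f., 0.0719 → 3 s.f., 1.754 → 4 s.f.; limit is 2.
Rounded to 2 significant figures: 1.3 × 10^4.

1.3 × 10^4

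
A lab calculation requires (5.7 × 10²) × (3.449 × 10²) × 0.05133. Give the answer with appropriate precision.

1.0 × 10⁴

(5.7 × 10²) × (3.449 × 10²) × 0.05133 = 10091.11869
Multiplication/division keeps the fewest significant figures: 5.7 × 10² → 2 s.f., 3.449 × 10² → 4 s.f., 0.05133 → 4 s.f.; limit is 2.
Rounded to 2 significant figures: 1.0 × 10⁴.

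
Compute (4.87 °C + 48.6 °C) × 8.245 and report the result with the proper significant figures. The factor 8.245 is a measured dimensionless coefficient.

441 °C

4.87 °C + 48.6 °C = 53.47 °C; the sum is limited to 1 decimal place (3 s.f.).
Carrying full precision, 53.47 × 8.245 = 440.86015 °C; 8.245 has 4 s.f., so the result keeps min(3, 4) = 3 s.f.
Rounded to 3 significant figures: 441 °C.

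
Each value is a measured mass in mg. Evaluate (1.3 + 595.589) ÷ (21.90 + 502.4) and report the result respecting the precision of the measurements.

1.3 + 595.589 = 596.889, limited to 1 d.p. → 4 s.f.; 21.90 + 502.4 = 524.30, limited to 1 d.p. → 4 s.f.
Carrying full precision, 596.889 ÷ 524.30 = 1.13844936105…; keep min(4, 4) = 4 s.f.
Rounded to 4 significant figures: 1.138.

1.138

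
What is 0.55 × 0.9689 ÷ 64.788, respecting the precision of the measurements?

0.0082

0.55 × 0.9689 ÷ 64.788 = 0.00822521145891…
Multiplication/division keeps the fewest significant figures: 0.55 → 2 s.f., 0.9689 → 4 s.f., 64.788 → 5 s.f.; limit is 2.
Rounded to 2 significant figures: 0.0082.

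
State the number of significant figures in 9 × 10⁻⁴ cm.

9 × 10⁻⁴: in scientific notation every digit of the coefficient is significant.

1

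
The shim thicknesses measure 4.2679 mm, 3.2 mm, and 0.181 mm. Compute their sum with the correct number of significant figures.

4.2679 mm + 3.2 mm + 0.181 mm = 7.6489 mm.
Addition/subtraction keeps the fewest decimal places: 4.2679 → 4 decimal places, 3.2 → 1 decimal place, 0.181 → 3 decimal places; limit is 1.
Rounded to 1 decimal place: 7.6 mm.

7.6 mm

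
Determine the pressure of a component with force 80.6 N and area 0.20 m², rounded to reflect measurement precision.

4.0 × 10² Pa

pressure = 80.6 N ÷ 0.20 m² = 403 Pa.
80.6 has 3 significant figures; 0.20 has 2.
Division/multiplication keeps the fewest: 2 significant figures.
Rounded: 4.0 × 10² Pa.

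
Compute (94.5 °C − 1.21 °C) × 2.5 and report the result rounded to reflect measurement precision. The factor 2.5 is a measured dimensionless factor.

94.5 °C − 1.21 °C = 93.29 °C; the difference is limited to 1 decimal place (3 s.f.).
Carrying full precision, 93.29 × 2.5 = 233.225 °C; 2.5 has 2 s.f., so the result keeps min(3, 2) = 2 s.f.
Rounded to 2 significant figures: 2.3 × 10^2 °C.

2.3 × 10^2 °C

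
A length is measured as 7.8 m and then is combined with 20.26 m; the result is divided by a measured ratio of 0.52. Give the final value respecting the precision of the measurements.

54 m

7.8 m + 20.26 m = 28.06 m; the sum is limited to 1 decimal place (3 s.f.).
Carrying full precision, 28.06 ÷ 0.52 = 53.9615384615… m; 0.52 has 2 s.f., so the result keeps min(3, 2) = 2 s.f.
Rounded to 2 significant figures: 54 m.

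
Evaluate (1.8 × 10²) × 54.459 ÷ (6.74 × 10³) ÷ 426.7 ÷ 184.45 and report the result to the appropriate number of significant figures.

(1.8 × 10²) × 54.459 ÷ (6.74 × 10³) ÷ 426.7 ÷ 184.45 = 0.0000184791065039…
Multiplication/division keeps the fewest significant figures: 1.8 × 10² → 2 s.f., 54.459 → 5 s.f., 6.74 × 10³ → 3 s.f., 426.7 → 4 s.f., 184.45 → 5 s.f.; limit is 2.
Rounded to 2 significant figures: 1.8 × 10⁻⁵.

1.8 × 10⁻⁵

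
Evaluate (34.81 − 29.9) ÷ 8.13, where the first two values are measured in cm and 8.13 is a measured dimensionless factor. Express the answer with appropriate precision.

34.81 cm − 29.9 cm = 4.91 cm; the difference is limited to 1 decimal place (2 s.f.).
Carrying full precision, 4.91 ÷ 8.13 = 0.60393603936… cm; 8.13 has 3 s.f., so the result keeps min(2, 3) = 2 s.f.
Rounded to 2 significant figures: 0.60 cm.

0.60 cm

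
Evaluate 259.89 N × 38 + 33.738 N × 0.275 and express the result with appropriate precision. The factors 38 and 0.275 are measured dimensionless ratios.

9.9 × 10^3 N

259.89 × 38 = 9875.82 → 9.9 × 10^3 N (2 s.f., last digit at the 10^2 place).
33.738 × 0.275 = 9.27795 → 9.28 N (3 s.f., last digit at the 10^-2 place).
Sum: 9885.09795 N; keep the coarser place, 10^2.
Result: 9.9 × 10^3 N.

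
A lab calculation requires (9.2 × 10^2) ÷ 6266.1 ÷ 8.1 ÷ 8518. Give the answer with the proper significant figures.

(9.2 × 10^2) ÷ 6266.1 ÷ 8.1 ÷ 8518 = 0.00000212798151593…
Multiplication/division keeps the fewest significant figures: 9.2 × 10^2 → 2 s.f., 6266.1 → 5 s.f., 8.1 → 2 s.f., 8518 → 4 s.f.; limit is 2.
Rounded to 2 significant figures: 2.1 × 10^-6.

2.1 × 10^-6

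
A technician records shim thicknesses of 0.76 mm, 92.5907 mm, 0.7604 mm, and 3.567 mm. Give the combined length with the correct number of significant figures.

0.76 mm + 92.5907 mm + 0.7604 mm + 3.567 mm = 97.6781 mm.
Addition/subtraction keeps the fewest decimal places: 0.76 → 2 decimal places, 92.5907 → 4 decimal places, 0.7604 → 4 decimal places, 3.567 → 3 decimal places; limit is 2.
Rounded to 2 decimal places: 97.68 mm.

97.68 mm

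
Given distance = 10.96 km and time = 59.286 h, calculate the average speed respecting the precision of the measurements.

average speed = 10.96 km ÷ 59.286 h = 0.184866578956… km/h.
10.96 has 4 significant figures; 59.286 has 5.
Division/multiplication keeps the fewest: 4 significant figures.
Rounded: 0.1849 km/h.

0.1849 km/h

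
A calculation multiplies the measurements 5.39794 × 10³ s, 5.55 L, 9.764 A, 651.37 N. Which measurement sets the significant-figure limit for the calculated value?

5.39794 × 10³ s → 6 s.f.; 5.55 L → 3 s.f.; 9.764 A → 4 s.f.; 651.37 N → 5 s.f.
The fewest is 3 significant figures, from 5.55 L.

5.55 L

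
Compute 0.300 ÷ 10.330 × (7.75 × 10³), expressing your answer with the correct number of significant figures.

0.300 ÷ 10.330 × (7.75 × 10³) = 225.072604066…
Multiplication/division keeps the fewest significant figures: 0.300 → 3 s.f., 10.330 → 5 s.f., 7.75 × 10³ → 3 s.f.; limit is 3.
Rounded to 3 significant figures: 225.

225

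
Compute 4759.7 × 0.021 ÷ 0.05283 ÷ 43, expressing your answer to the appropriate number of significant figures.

44

4759.7 × 0.021 ÷ 0.05283 ÷ 43 = 43.9997094674…
Multiplication/division keeps the fewest significant figures: 4759.7 → 5 s.f., 0.021 → 2 s.f., 0.05283 → 4 s.f., 43 → 2 s.f.; limit is 2.
Rounded to 2 significant figures: 44.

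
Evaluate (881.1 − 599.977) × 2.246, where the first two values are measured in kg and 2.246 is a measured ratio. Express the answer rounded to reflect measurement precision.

881.1 kg − 599.977 kg = 281.123 kg; the difference is limited to 1 decimal place (4 s.f.).
Carrying full precision, 281.123 × 2.246 = 631.402258 kg; 2.246 has 4 s.f., so the result keeps min(4, 4) = 4 s.f.
Rounded to 4 significant figures: 6.314 × 10² kg.

6.314 × 10² kg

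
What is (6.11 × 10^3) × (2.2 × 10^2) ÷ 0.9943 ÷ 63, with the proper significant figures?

(6.11 × 10^3) × (2.2 × 10^2) ÷ 0.9943 ÷ 63 = 21458.8232289…
Multiplication/division keeps the fewest significant figures: 6.11 × 10^3 → 3 s.f., 2.2 × 10^2 → 2 s.f., 0.9943 → 4 s.f., 63 → 2 s.f.; limit is 2.
Rounded to 2 significant figures: 2.1 × 10^4.

2.1 × 10^4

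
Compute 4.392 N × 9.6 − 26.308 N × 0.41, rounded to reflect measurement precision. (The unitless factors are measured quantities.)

4.392 × 9.6 = 42.1632 → 42 N (2 s.f., last digit at the 10^0 place).
26.308 × 0.41 = 10.78628 → 11 N (2 s.f., last digit at the 10^0 place).
Difference: 31.37692 N; keep the coarser place, 10^0.
Result: 31 N.

31 N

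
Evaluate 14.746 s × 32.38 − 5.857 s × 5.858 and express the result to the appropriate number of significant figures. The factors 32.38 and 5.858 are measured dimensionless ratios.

443.2 s

14.746 × 32.38 = 477.47548 → 477.5 s (4 s.f., last digit at the 10^-1 place).
5.857 × 5.858 = 34.310306 → 34.31 s (4 s.f., last digit at the 10^-2 place).
Difference: 443.165174 s; keep the coarser place, 10^-1.
Result: 443.2 s.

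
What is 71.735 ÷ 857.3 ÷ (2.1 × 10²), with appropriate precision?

4.0 × 10⁻⁴

71.735 ÷ 857.3 ÷ (2.1 × 10²) = 0.000398454727744…
Multiplication/division keeps the fewest significant figures: 71.735 → 5 s.f., 857.3 → 4 s.f., 2.1 × 10² → 2 s.f.; limit is 2.
Rounded to 2 significant figures: 4.0 × 10⁻⁴.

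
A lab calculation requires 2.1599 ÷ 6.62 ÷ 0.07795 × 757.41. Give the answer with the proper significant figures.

2.1599 ÷ 6.62 ÷ 0.07795 × 757.41 = 3170.22853173…
Multiplication/division keeps the fewest significant figures: 2.1599 → 5 s.f., 6.62 → 3 s.f., 0.07795 → 4 s.f., 757.41 → 5 s.f.; limit is 3.
Rounded to 3 significant figures: 3.17 × 10³.

3.17 × 10³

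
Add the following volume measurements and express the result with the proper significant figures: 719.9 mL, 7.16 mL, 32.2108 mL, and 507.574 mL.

719.9 mL + 7.16 mL + 32.2108 mL + 507.574 mL = 1266.8448 mL.
Addition/subtraction keeps the fewest decimal places: 719.9 → 1 decimal place, 7.16 → 2 decimal places, 32.2108 → 4 decimal places, 507.574 → 3 decimal places; limit is 1.
Rounded to 1 decimal place: 1266.8 mL.

1266.8 mL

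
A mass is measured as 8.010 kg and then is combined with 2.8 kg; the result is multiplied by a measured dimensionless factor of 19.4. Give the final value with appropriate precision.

210. kg

8.010 kg + 2.8 kg = 10.810 kg; the sum is limited to 1 decimal place (3 s.f.).
Carrying full precision, 10.810 × 19.4 = 209.714 kg; 19.4 has 3 s.f., so the result keeps min(3, 3) = 3 s.f.
Rounded to 3 significant figures: 210. kg.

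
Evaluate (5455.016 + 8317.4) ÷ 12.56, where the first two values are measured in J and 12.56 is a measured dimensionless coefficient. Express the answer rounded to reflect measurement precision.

5455.016 J + 8317.4 J = 13772.416 J; the sum is limited to 1 decimal place (6 s.f.).
Carrying full precision, 13772.416 ÷ 12.56 = 1096.52993631… J; 12.56 has 4 s.f., so the result keeps min(6, 4) = 4 s.f.
Rounded to 4 significant figures: 1097 J.

1097 J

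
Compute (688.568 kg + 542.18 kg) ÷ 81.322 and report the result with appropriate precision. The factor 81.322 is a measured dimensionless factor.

15.134 kg

688.568 kg + 542.18 kg = 1230.748 kg; the sum is limited to 2 decimal places (6 s.f.).
Carrying full precision, 1230.748 ÷ 81.322 = 15.1342564128… kg; 81.322 has 5 s.f., so the result keeps min(6, 5) = 5 s.f.
Rounded to 5 significant figures: 15.134 kg.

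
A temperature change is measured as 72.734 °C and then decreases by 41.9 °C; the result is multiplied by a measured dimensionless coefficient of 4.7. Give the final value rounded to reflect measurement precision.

1.4 × 10² °C

72.734 °C − 41.9 °C = 30.834 °C; the difference is limited to 1 decimal place (3 s.f.).
Carrying full precision, 30.834 × 4.7 = 144.9198 °C; 4.7 has 2 s.f., so the result keeps min(3, 2) = 2 s.f.
Rounded to 2 significant figures: 1.4 × 10² °C.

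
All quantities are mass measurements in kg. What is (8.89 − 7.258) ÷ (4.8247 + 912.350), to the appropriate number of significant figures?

1.78 × 10^-3

8.89 − 7.258 = 1.632, limited to 2 d.p. → 3 s.f.; 4.8247 + 912.350 = 917.1747, limited to 3 d.p. → 6 s.f.
Carrying full precision, 1.632 ÷ 917.1747 = 0.00177937747302…; keep min(3, 6) = 3 s.f.
Rounded to 3 significant figures: 1.78 × 10^-3.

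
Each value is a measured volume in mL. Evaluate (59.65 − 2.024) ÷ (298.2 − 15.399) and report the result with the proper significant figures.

59.65 − 2.024 = 57.626, limited to 2 d.p. → 4 s.f.; 298.2 − 15.399 = 282.801, limited to 1 d.p. → 4 s.f.
Carrying full precision, 57.626 ÷ 282.801 = 0.203768727833…; keep min(4, 4) = 4 s.f.
Rounded to 4 significant figures: 0.2038.

0.2038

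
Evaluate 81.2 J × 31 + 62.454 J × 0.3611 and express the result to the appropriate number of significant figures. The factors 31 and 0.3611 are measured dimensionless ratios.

2.5 × 10³ J

81.2 × 31 = 2517.2 → 2.5 × 10³ J (2 s.f., last digit at the 10^2 place).
62.454 × 0.3611 = 22.5521394 → 22.55 J (4 s.f., last digit at the 10^-2 place).
Sum: 2539.7521394 J; keep the coarser place, 10^2.
Result: 2.5 × 10³ J.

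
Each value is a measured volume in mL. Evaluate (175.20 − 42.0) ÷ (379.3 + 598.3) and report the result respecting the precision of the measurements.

0.1363

175.20 − 42.0 = 133.20, limited to 1 d.p. → 4 s.f.; 379.3 + 598.3 = 977.6, limited to 1 d.p. → 4 s.f.
Carrying full precision, 133.20 ÷ 977.6 = 0.136252045827…; keep min(4, 4) = 4 s.f.
Rounded to 4 significant figures: 0.1363.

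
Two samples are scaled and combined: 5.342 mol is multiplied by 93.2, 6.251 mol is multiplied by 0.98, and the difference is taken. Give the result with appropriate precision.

5.342 × 93.2 = 497.8744 → 498 mol (3 s.f., last digit at the 10^0 place).
6.251 × 0.98 = 6.12598 → 6.1 mol (2 s.f., last digit at the 10^-1 place).
Difference: 491.74842 mol; keep the coarser place, 10^0.
Result: 492 mol.

492 mol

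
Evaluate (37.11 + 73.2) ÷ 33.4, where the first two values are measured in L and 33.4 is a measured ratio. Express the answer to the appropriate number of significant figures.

37.11 L + 73.2 L = 110.31 L; the sum is limited to 1 decimal place (4 s.f.).
Carrying full precision, 110.31 ÷ 33.4 = 3.30269461078… L; 33.4 has 3 s.f., so the result keeps min(4, 3) = 3 s.f.
Rounded to 3 significant figures: 3.30 L.

3.30 L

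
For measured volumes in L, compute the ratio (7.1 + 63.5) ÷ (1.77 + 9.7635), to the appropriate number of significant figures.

7.1 + 63.5 = 70.6, limited to 1 d.p. → 3 s.f.; 1.77 + 9.7635 = 11.5335, limited to 2 d.p. → 4 s.f.
Carrying full precision, 70.6 ÷ 11.5335 = 6.12129882516…; keep min(3, 4) = 3 s.f.
Rounded to 3 significant figures: 6.12.

6.12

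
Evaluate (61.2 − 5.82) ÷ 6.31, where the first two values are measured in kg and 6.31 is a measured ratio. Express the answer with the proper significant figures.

8.78 kg

61.2 kg − 5.82 kg = 55.38 kg; the difference is limited to 1 decimal place (3 s.f.).
Carrying full precision, 55.38 ÷ 6.31 = 8.7765451664… kg; 6.31 has 3 s.f., so the result keeps min(3, 3) = 3 s.f.
Rounded to 3 significant figures: 8.78 kg.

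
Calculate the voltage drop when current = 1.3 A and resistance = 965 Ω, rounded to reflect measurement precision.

voltage drop = 1.3 A × 965 Ω = 1254.5 V.
1.3 has 2 significant figures; 965 has 3.
Division/multiplication keeps the fewest: 2 significant figures.
Rounded: 1.3 × 10^3 V.

1.3 × 10^3 V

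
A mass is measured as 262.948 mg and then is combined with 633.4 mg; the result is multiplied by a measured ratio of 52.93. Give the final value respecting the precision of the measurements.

262.948 mg + 633.4 mg = 896.348 mg; the sum is limited to 1 decimal place (4 s.f.).
Carrying full precision, 896.348 × 52.93 = 47443.69964 mg; 52.93 has 4 s.f., so the result keeps min(4, 4) = 4 s.f.
Rounded to 4 significant figures: 4.744 × 10⁴ mg.

4.744 × 10⁴ mg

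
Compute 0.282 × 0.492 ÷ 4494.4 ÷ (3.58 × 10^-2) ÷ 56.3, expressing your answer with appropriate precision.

1.53 × 10^-5

0.282 × 0.492 ÷ 4494.4 ÷ (3.58 × 10^-2) ÷ 56.3 = 0.0000153162013745…
Multiplication/division keeps the fewest significant figures: 0.282 → 3 s.f., 0.492 → 3 s.f., 4494.4 → 5 s.f., 3.58 × 10^-2 → 3 s.f., 56.3 → 3 s.f.; limit is 3.
Rounded to 3 significant figures: 1.53 × 10^-5.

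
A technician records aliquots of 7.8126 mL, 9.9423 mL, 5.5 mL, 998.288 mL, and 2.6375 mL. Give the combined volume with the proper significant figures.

7.8126 mL + 9.9423 mL + 5.5 mL + 998.288 mL + 2.6375 mL = 1024.1804 mL.
Addition/subtraction keeps the fewest decimal places: 7.8126 → 4 decimal places, 9.9423 → 4 decimal places, 5.5 → 1 decimal place, 998.288 → 3 decimal places, 2.6375 → 4 decimal places; limit is 1.
Rounded to 1 decimal place: 1024.2 mL.

1024.2 mL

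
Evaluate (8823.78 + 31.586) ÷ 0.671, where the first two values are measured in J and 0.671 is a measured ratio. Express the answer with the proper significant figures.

8823.78 J + 31.586 J = 8855.366 J; the sum is limited to 2 decimal places (6 s.f.).
Carrying full precision, 8855.366 ÷ 0.671 = 13197.266766… J; 0.671 has 3 s.f., so the result keeps min(6, 3) = 3 s.f.
Rounded to 3 significant figures: 1.32 × 10^4 J.

1.32 × 10^4 J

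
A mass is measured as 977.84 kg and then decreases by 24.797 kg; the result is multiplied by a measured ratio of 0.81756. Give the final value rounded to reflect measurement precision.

977.84 kg − 24.797 kg = 953.043 kg; the difference is limited to 2 decimal places (5 s.f.).
Carrying full precision, 953.043 × 0.81756 = 779.16983508 kg; 0.81756 has 5 s.f., so the result keeps min(5, 5) = 5 s.f.
Rounded to 5 significant figures: 779.17 kg.

779.17 kg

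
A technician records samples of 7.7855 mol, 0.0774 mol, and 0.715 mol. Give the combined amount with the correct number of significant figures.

7.7855 mol + 0.0774 mol + 0.715 mol = 8.5779 mol.
Addition/subtraction keeps the fewest decimal places: 7.7855 → 4 decimal places, 0.0774 → 4 decimal places, 0.715 → 3 decimal places; limit is 3.
Rounded to 3 decimal places: 8.578 mol.

8.578 mol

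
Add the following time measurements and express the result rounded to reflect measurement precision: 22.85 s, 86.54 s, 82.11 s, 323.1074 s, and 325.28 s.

22.85 s + 86.54 s + 82.11 s + 323.1074 s + 325.28 s = 839.8874 s.
Addition/subtraction keeps the fewest decimal places: 22.85 → 2 decimal places, 86.54 → 2 decimal places, 82.11 → 2 decimal places, 323.1074 → 4 decimal places, 325.28 → 2 decimal places; limit is 2.
Rounded to 2 decimal places: 839.89 s.

839.89 s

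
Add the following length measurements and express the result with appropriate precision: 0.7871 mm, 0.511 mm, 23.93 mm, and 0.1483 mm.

25.38 mm

0.7871 mm + 0.511 mm + 23.93 mm + 0.1483 mm = 25.3764 mm.
Addition/subtraction keeps the fewest decimal places: 0.7871 → 4 decimal places, 0.511 → 3 decimal places, 23.93 → 2 decimal places, 0.1483 → 4 decimal places; limit is 2.
Rounded to 2 decimal places: 25.38 mm.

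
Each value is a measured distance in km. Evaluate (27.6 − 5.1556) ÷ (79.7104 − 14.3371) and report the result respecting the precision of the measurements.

0.343

27.6 − 5.1556 = 22.4444, limited to 1 d.p. → 3 s.f.; 79.7104 − 14.3371 = 65.3733, limited to 4 d.p. → 6 s.f.
Carrying full precision, 22.4444 ÷ 65.3733 = 0.343326709834…; keep min(3, 6) = 3 s.f.
Rounded to 3 significant figures: 0.343.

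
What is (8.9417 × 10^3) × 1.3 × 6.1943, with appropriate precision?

(8.9417 × 10^3) × 1.3 × 6.1943 = 72003.844003
Multiplication/division keeps the fewest significant figures: 8.9417 × 10^3 → 5 s.f., 1.3 → 2 s.f., 6.1943 → 5 s.f.; limit is 2.
Rounded to 2 significant figures: 7.2 × 10^4.

7.2 × 10^4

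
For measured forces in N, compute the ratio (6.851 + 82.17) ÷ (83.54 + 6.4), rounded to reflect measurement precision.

6.851 + 82.17 = 89.021, limited to 2 d.p. → 4 s.f.; 83.54 + 6.4 = 89.94, limited to 1 d.p. → 3 s.f.
Carrying full precision, 89.021 ÷ 89.94 = 0.98978207694…; keep min(4, 3) = 3 s.f.
Rounded to 3 significant figures: 0.990.

0.990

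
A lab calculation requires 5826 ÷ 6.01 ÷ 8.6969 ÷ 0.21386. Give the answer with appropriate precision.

5826 ÷ 6.01 ÷ 8.6969 ÷ 0.21386 = 521.197074539…
Multiplication/division keeps the fewest significant figures: 5826 → 4 s.f., 6.01 → 3 s.f., 8.6969 → 5 s.f., 0.21386 → 5 s.f.; limit is 3.
Rounded to 3 significant figures: 5.21 × 10².

5.21 × 10²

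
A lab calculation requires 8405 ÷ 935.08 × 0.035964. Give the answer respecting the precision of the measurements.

8405 ÷ 935.08 × 0.035964 = 0.323263699363…
Multiplication/division keeps the fewest significant figures: 8405 → 4 s.f., 935.08 → 5 s.f., 0.035964 → 5 s.f.; limit is 4.
Rounded to 4 significant figures: 3.233 × 10⁻¹.

3.233 × 10⁻¹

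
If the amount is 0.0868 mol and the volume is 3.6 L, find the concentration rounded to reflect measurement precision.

0.024 mol/L

concentration = 0.0868 mol ÷ 3.6 L = 0.0241111111111… mol/L.
0.0868 has 3 significant figures; 3.6 has 2.
Division/multiplication keeps the fewest: 2 significant figures.
Rounded: 0.024 mol/L.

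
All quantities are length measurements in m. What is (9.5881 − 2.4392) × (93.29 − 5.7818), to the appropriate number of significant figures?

625.6 m²

9.5881 − 2.4392 = 7.1489, limited to 4 d.p. → 5 s.f.; 93.29 − 5.7818 = 87.5082, limited to 2 d.p. → 4 s.f.
Carrying full precision, 7.1489 × 87.5082 = 625.58737098; keep min(5, 4) = 4 s.f.
Rounded to 4 significant figures: 625.6 m².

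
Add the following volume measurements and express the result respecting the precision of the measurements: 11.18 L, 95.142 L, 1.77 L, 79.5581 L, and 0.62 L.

188.27 L

11.18 L + 95.142 L + 1.77 L + 79.5581 L + 0.62 L = 188.2701 L.
Addition/subtraction keeps the fewest decimal places: 11.18 → 2 decimal places, 95.142 → 3 decimal places, 1.77 → 2 decimal places, 79.5581 → 4 decimal places, 0.62 → 2 decimal places; limit is 2.
Rounded to 2 decimal places: 188.27 L.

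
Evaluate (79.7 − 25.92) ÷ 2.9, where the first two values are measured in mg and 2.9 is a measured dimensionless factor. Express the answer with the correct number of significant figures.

79.7 mg − 25.92 mg = 53.78 mg; the difference is limited to 1 decimal place (3 s.f.).
Carrying full precision, 53.78 ÷ 2.9 = 18.5448275862… mg; 2.9 has 2 s.f., so the result keeps min(3, 2) = 2 s.f.
Rounded to 2 significant figures: 19 mg.

19 mg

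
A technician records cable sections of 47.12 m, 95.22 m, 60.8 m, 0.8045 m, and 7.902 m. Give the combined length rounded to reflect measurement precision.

47.12 m + 95.22 m + 60.8 m + 0.8045 m + 7.902 m = 211.8465 m.
Addition/subtraction keeps the fewest decimal places: 47.12 → 2 decimal places, 95.22 → 2 decimal places, 60.8 → 1 decimal place, 0.8045 → 4 decimal places, 7.902 → 3 decimal places; limit is 1.
Rounded to 1 decimal place: 211.8 m.

211.8 m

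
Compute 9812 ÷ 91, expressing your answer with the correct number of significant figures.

1.1 × 10²

9812 ÷ 91 = 107.824175824…
Multiplication/division keeps the fewest significant figures: 9812 → 4 s.f., 91 → 2 s.f.; limit is 2.
Rounded to 2 significant figures: 1.1 × 10².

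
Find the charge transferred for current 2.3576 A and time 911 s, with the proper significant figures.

charge transferred = 2.3576 A × 911 s = 2147.7736 C.
2.3576 has 5 significant figures; 911 has 3.
Division/multiplication keeps the fewest: 3 significant figures.
Rounded: 2.15 × 10³ C.

2.15 × 10³ C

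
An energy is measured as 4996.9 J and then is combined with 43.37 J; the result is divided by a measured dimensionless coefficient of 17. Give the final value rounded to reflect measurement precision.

3.0 × 10² J

4996.9 J + 43.37 J = 5040.27 J; the sum is limited to 1 decimal place (5 s.f.).
Carrying full precision, 5040.27 ÷ 17 = 296.486470588… J; 17 has 2 s.f., so the result keeps min(5, 2) = 2 s.f.
Rounded to 2 significant figures: 3.0 × 10² J.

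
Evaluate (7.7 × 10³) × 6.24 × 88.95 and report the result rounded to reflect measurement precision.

(7.7 × 10³) × 6.24 × 88.95 = 4273869.6
Multiplication/division keeps the fewest significant figures: 7.7 × 10³ → 2 s.f., 6.24 → 3 s.f., 88.95 → 4 s.f.; limit is 2.
Rounded to 2 significant figures: 4.3 × 10⁶.

4.3 × 10⁶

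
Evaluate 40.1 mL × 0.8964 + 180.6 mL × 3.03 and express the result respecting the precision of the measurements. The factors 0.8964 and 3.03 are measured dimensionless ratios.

40.1 × 0.8964 = 35.94564 → 35.9 mL (3 s.f., last digit at the 10^-1 place).
180.6 × 3.03 = 547.218 → 547 mL (3 s.f., last digit at the 10^0 place).
Sum: 583.16364 mL; keep the coarser place, 10^0.
Result: 583 mL.

583 mL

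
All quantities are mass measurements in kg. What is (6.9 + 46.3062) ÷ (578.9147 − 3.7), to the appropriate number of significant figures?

0.0925

6.9 + 46.3062 = 53.2062, limited to 1 d.p. → 3 s.f.; 578.9147 − 3.7 = 575.2147, limited to 1 d.p. → 4 s.f.
Carrying full precision, 53.2062 ÷ 575.2147 = 0.0924979837963…; keep min(3, 4) = 3 s.f.
Rounded to 3 significant figures: 0.0925.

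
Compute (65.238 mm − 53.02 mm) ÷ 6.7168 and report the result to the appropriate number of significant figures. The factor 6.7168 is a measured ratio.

1.819 mm

65.238 mm − 53.02 mm = 12.218 mm; the difference is limited to 2 decimal places (4 s.f.).
Carrying full precision, 12.218 ÷ 6.7168 = 1.81902096236… mm; 6.7168 has 5 s.f., so the result keeps min(4, 5) = 4 s.f.
Rounded to 4 significant figures: 1.819 mm.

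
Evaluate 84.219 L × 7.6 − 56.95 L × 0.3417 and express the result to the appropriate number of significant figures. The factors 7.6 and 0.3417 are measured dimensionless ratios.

84.219 × 7.6 = 640.0644 → 6.4 × 10^2 L (2 s.f., last digit at the 10^1 place).
56.95 × 0.3417 = 19.459815 → 19.46 L (4 s.f., last digit at the 10^-2 place).
Difference: 620.604585 L; keep the coarser place, 10^1.
Result: 6.2 × 10^2 L.

6.2 × 10^2 L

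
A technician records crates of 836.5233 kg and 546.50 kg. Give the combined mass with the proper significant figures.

836.5233 kg + 546.50 kg = 1383.0233 kg.
Addition/subtraction keeps the fewest decimal places: 836.5233 → 4 decimal places, 546.50 → 2 decimal places; limit is 2.
Rounded to 2 decimal places: 1383.02 kg.

1383.02 kg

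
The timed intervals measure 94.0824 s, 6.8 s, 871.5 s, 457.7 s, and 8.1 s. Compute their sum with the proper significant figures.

94.0824 s + 6.8 s + 871.5 s + 457.7 s + 8.1 s = 1438.1824 s.
Addition/subtraction keeps the fewest decimal places: 94.0824 → 4 decimal places, 6.8 → 1 decimal place, 871.5 → 1 decimal place, 457.7 → 1 decimal place, 8.1 → 1 decimal place; limit is 1.
Rounded to 1 decimal place: 1.4382 × 10³ s.

1.4382 × 10³ s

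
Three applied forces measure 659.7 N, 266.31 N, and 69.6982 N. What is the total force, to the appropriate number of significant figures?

659.7 N + 266.31 N + 69.6982 N = 995.7082 N.
Addition/subtraction keeps the fewest decimal places: 659.7 → 1 decimal place, 266.31 → 2 decimal places, 69.6982 → 4 decimal places; limit is 1.
Rounded to 1 decimal place: 995.7 N.

995.7 N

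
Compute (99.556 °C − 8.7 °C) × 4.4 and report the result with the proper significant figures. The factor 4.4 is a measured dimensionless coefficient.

99.556 °C − 8.7 °C = 90.856 °C; the difference is limited to 1 decimal place (3 s.f.).
Carrying full precision, 90.856 × 4.4 = 399.7664 °C; 4.4 has 2 s.f., so the result keeps min(3, 2) = 2 s.f.
Rounded to 2 significant figures: 4.0 × 10² °C.

4.0 × 10² °C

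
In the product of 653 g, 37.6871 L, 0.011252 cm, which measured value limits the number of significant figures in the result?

653 g

653 g → 3 s.f.; 37.6871 L → 6 s.f.; 0.011252 cm → 5 s.f.
The fewest is 3 significant figures, from 653 g.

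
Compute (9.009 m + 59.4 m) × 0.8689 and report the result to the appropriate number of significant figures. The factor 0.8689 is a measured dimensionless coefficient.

9.009 m + 59.4 m = 68.409 m; the sum is limited to 1 decimal place (3 s.f.).
Carrying full precision, 68.409 × 0.8689 = 59.4405801 m; 0.8689 has 4 s.f., so the result keeps min(3, 4) = 3 s.f.
Rounded to 3 significant figures: 59.4 m.

59.4 m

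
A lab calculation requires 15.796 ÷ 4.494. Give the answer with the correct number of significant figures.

15.796 ÷ 4.494 = 3.51490876725…
Multiplication/division keeps the fewest significant figures: 15.796 → 5 s.f., 4.494 → 4 s.f.; limit is 4.
Rounded to 4 significant figures: 3.515.

3.515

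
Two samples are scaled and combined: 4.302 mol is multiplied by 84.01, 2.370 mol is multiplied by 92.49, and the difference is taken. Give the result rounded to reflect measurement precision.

4.302 × 84.01 = 361.41102 → 361.4 mol (4 s.f., last digit at the 10^-1 place).
2.370 × 92.49 = 219.2013 → 2.192 × 10² mol (4 s.f., last digit at the 10^-1 place).
Difference: 142.20972 mol; keep the coarser place, 10^-1.
Result: 142.2 mol.

142.2 mol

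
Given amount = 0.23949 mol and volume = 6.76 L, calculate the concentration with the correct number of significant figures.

0.0354 mol/L

concentration = 0.23949 mol ÷ 6.76 L = 0.0354275147929… mol/L.
0.23949 has 5 significant figures; 6.76 has 3.
Division/multiplication keeps the fewest: 3 significant figures.
Rounded: 0.0354 mol/L.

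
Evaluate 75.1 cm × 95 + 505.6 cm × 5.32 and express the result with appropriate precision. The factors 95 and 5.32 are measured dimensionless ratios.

9.8 × 10^3 cm

75.1 × 95 = 7134.5 → 7.1 × 10^3 cm (2 s.f., last digit at the 10^2 place).
505.6 × 5.32 = 2689.792 → 2.69 × 10^3 cm (3 s.f., last digit at the 10^1 place).
Sum: 9824.292 cm; keep the coarser place, 10^2.
Result: 9.8 × 10^3 cm.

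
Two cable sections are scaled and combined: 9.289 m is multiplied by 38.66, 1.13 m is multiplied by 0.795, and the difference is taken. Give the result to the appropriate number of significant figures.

9.289 × 38.66 = 359.11274 → 359.1 m (4 s.f., last digit at the 10^-1 place).
1.13 × 0.795 = 0.89835 → 0.898 m (3 s.f., last digit at the 10^-3 place).
Difference: 358.21439 m; keep the coarser place, 10^-1.
Result: 358.2 m.

358.2 m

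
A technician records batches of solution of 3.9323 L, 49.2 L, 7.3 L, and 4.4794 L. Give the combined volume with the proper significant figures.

3.9323 L + 49.2 L + 7.3 L + 4.4794 L = 64.9117 L.
Addition/subtraction keeps the fewest decimal places: 3.9323 → 4 decimal places, 49.2 → 1 decimal place, 7.3 → 1 decimal place, 4.4794 → 4 decimal places; limit is 1.
Rounded to 1 decimal place: 64.9 L.

64.9 L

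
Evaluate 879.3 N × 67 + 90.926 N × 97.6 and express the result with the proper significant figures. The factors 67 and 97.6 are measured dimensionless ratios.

879.3 × 67 = 58913.1 → 5.9 × 10⁴ N (2 s.f., last digit at the 10^3 place).
90.926 × 97.6 = 8874.3776 → 8.87 × 10³ N (3 s.f., last digit at the 10^1 place).
Sum: 67787.4776 N; keep the coarser place, 10^3.
Result: 6.8 × 10⁴ N.

6.8 × 10⁴ N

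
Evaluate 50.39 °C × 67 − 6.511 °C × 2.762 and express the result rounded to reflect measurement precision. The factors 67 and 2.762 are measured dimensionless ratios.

50.39 × 67 = 3376.13 → 3.4 × 10^3 °C (2 s.f., last digit at the 10^2 place).
6.511 × 2.762 = 17.983382 → 17.98 °C (4 s.f., last digit at the 10^-2 place).
Difference: 3358.146618 °C; keep the coarser place, 10^2.
Result: 3.4 × 10^3 °C.

3.4 × 10^3 °C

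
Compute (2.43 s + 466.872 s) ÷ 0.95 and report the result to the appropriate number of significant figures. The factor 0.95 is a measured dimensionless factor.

2.43 s + 466.872 s = 469.302 s; the sum is limited to 2 decimal places (5 s.f.).
Carrying full precision, 469.302 ÷ 0.95 = 494.002105263… s; 0.95 has 2 s.f., so the result keeps min(5, 2) = 2 s.f.
Rounded to 2 significant figures: 4.9 × 10^2 s.

4.9 × 10^2 s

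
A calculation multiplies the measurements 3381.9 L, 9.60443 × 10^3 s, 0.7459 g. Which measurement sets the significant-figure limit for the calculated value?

0.7459 g

3381.9 L → 5 s.f.; 9.60443 × 10^3 s → 6 s.f.; 0.7459 g → 4 s.f.
The fewest is 4 significant figures, from 0.7459 g.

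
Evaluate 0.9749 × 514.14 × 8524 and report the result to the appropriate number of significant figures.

4.273 × 10^6

0.9749 × 514.14 × 8524 = 4272527.87306…
Multiplication/division keeps the fewest significant figures: 0.9749 → 4 s.f., 514.14 → 5 s.f., 8524 → 4 s.f.; limit is 4.
Rounded to 4 significant figures: 4.273 × 10^6.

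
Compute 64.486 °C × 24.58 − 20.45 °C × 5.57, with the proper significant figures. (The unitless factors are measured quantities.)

1471 °C

64.486 × 24.58 = 1585.06588 → 1585 °C (4 s.f., last digit at the 10^0 place).
20.45 × 5.57 = 113.9065 → 1.14 × 10² °C (3 s.f., last digit at the 10^0 place).
Difference: 1471.15938 °C; keep the coarser place, 10^0.
Result: 1471 °C.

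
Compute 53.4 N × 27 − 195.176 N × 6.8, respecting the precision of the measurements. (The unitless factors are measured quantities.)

1 × 10^2 N

53.4 × 27 = 1441.8 → 1.4 × 10^3 N (2 s.f., last digit at the 10^2 place).
195.176 × 6.8 = 1327.1968 → 1.3 × 10^3 N (2 s.f., last digit at the 10^2 place).
Difference: 114.6032 N; keep the coarser place, 10^2.
Result: 1 × 10^2 N.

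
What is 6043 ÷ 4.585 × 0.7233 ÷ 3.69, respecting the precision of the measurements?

6043 ÷ 4.585 × 0.7233 ÷ 3.69 = 258.348148345…
Multiplication/division keeps the fewest significant figures: 6043 → 4 s.f., 4.585 → 4 s.f., 0.7233 → 4 s.f., 3.69 → 3 s.f.; limit is 3.
Rounded to 3 significant figures: 258.

258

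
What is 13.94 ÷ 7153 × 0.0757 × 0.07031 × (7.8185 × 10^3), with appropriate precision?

0.0811

13.94 ÷ 7153 × 0.0757 × 0.07031 × (7.8185 × 10^3) = 0.0810981536221…
Multiplication/division keeps the fewest significant figures: 13.94 → 4 s.f., 7153 → 4 s.f., 0.0757 → 3 s.f., 0.07031 → 4 s.f., 7.8185 × 10^3 → 5 s.f.; limit is 3.
Rounded to 3 significant figures: 0.0811.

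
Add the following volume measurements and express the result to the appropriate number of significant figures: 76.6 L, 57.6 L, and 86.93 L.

76.6 L + 57.6 L + 86.93 L = 221.13 L.
Addition/subtraction keeps the fewest decimal places: 76.6 → 1 decimal place, 57.6 → 1 decimal place, 86.93 → 2 decimal places; limit is 1.
Rounded to 1 decimal place: 221.1 L.

221.1 L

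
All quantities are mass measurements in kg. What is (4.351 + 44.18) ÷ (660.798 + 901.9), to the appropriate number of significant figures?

0.03106

4.351 + 44.18 = 48.531, limited to 2 d.p. → 4 s.f.; 660.798 + 901.9 = 1562.698, limited to 1 d.p. → 5 s.f.
Carrying full precision, 48.531 ÷ 1562.698 = 0.0310559045958…; keep min(4, 5) = 4 s.f.
Rounded to 4 significant figures: 0.03106.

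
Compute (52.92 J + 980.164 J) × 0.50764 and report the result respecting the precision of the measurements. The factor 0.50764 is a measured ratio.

524.43 J

52.92 J + 980.164 J = 1033.084 J; the sum is limited to 2 decimal places (6 s.f.).
Carrying full precision, 1033.084 × 0.50764 = 524.43476176 J; 0.50764 has 5 s.f., so the result keeps min(6, 5) = 5 s.f.
Rounded to 5 significant figures: 524.43 J.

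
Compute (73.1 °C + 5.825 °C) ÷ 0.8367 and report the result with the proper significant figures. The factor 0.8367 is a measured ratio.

73.1 °C + 5.825 °C = 78.925 °C; the sum is limited to 1 decimal place (3 s.f.).
Carrying full precision, 78.925 ÷ 0.8367 = 94.3289111988… °C; 0.8367 has 4 s.f., so the result keeps min(3, 4) = 3 s.f.
Rounded to 3 significant figures: 94.3 °C.

94.3 °C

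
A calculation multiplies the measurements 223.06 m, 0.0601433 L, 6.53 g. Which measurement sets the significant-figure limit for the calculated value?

6.53 g

223.06 m → 5 s.f.; 0.0601433 L → 6 s.f.; 6.53 g → 3 s.f.
The fewest is 3 significant figures, from 6.53 g.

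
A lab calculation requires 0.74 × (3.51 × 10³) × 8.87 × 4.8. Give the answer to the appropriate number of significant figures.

0.74 × (3.51 × 10³) × 8.87 × 4.8 = 110586.9024
Multiplication/division keeps the fewest significant figures: 0.74 → 2 s.f., 3.51 × 10³ → 3 s.f., 8.87 → 3 s.f., 4.8 → 2 s.f.; limit is 2.
Rounded to 2 significant figures: 1.1 × 10⁵.

1.1 × 10⁵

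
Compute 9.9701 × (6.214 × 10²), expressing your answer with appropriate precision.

9.9701 × (6.214 × 10²) = 6195.42014
Multiplication/division keeps the fewest significant figures: 9.9701 → 5 s.f., 6.214 × 10² → 4 s.f.; limit is 4.
Rounded to 4 significant figures: 6195.

6195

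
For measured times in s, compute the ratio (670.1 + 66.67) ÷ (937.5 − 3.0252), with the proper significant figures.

670.1 + 66.67 = 736.77, limited to 1 d.p. → 4 s.f.; 937.5 − 3.0252 = 934.4748, limited to 1 d.p. → 4 s.f.
Carrying full precision, 736.77 ÷ 934.4748 = 0.78843217602…; keep min(4, 4) = 4 s.f.
Rounded to 4 significant figures: 0.7884.

0.7884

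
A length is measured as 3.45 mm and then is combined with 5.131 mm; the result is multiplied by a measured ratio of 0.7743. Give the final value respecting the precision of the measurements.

6.64 mm

3.45 mm + 5.131 mm = 8.581 mm; the sum is limited to 2 decimal places (3 s.f.).
Carrying full precision, 8.581 × 0.7743 = 6.6442683 mm; 0.7743 has 4 s.f., so the result keeps min(3, 4) = 3 s.f.
Rounded to 3 significant figures: 6.64 mm.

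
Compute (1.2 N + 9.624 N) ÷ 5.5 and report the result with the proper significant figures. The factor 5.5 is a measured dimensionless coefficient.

2.0 N

1.2 N + 9.624 N = 10.824 N; the sum is limited to 1 decimal place (3 s.f.).
Carrying full precision, 10.824 ÷ 5.5 = 1.968 N; 5.5 has 2 s.f., so the result keeps min(3, 2) = 2 s.f.
Rounded to 2 significant figures: 2.0 N.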